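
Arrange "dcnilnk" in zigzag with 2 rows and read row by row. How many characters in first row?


Zigzag "dcnilnk" into 2 rows:
Placing characters:
  'd' => row 0
  'c' => row 1
  'n' => row 0
  'i' => row 1
  'l' => row 0
  'n' => row 1
  'k' => row 0
Rows:
  Row 0: "dnlk"
  Row 1: "cin"
First row length: 4

4


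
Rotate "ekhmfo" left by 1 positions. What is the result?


Input: "ekhmfo", rotate left by 1
First 1 characters: "e"
Remaining characters: "khmfo"
Concatenate remaining + first: "khmfo" + "e" = "khmfoe"

khmfoe


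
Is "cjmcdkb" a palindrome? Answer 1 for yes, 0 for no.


Input: cjmcdkb
Reversed: bkdcmjc
  Compare pos 0 ('c') with pos 6 ('b'): MISMATCH
  Compare pos 1 ('j') with pos 5 ('k'): MISMATCH
  Compare pos 2 ('m') with pos 4 ('d'): MISMATCH
Result: not a palindrome

0


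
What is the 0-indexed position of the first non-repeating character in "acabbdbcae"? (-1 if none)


Input: acabbdbcae
Character frequencies:
  'a': 3
  'b': 3
  'c': 2
  'd': 1
  'e': 1
Scanning left to right for freq == 1:
  Position 0 ('a'): freq=3, skip
  Position 1 ('c'): freq=2, skip
  Position 2 ('a'): freq=3, skip
  Position 3 ('b'): freq=3, skip
  Position 4 ('b'): freq=3, skip
  Position 5 ('d'): unique! => answer = 5

5


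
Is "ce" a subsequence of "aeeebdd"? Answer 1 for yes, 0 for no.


Check if "ce" is a subsequence of "aeeebdd"
Greedy scan:
  Position 0 ('a'): no match needed
  Position 1 ('e'): no match needed
  Position 2 ('e'): no match needed
  Position 3 ('e'): no match needed
  Position 4 ('b'): no match needed
  Position 5 ('d'): no match needed
  Position 6 ('d'): no match needed
Only matched 0/2 characters => not a subsequence

0


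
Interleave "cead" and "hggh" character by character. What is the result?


Interleaving "cead" and "hggh":
  Position 0: 'c' from first, 'h' from second => "ch"
  Position 1: 'e' from first, 'g' from second => "eg"
  Position 2: 'a' from first, 'g' from second => "ag"
  Position 3: 'd' from first, 'h' from second => "dh"
Result: chegagdh

chegagdh


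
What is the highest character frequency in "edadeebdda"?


Input: edadeebdda
Character counts:
  'a': 2
  'b': 1
  'd': 4
  'e': 3
Maximum frequency: 4

4


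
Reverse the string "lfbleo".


Input: lfbleo
Reading characters right to left:
  Position 5: 'o'
  Position 4: 'e'
  Position 3: 'l'
  Position 2: 'b'
  Position 1: 'f'
  Position 0: 'l'
Reversed: oelbfl

oelbfl


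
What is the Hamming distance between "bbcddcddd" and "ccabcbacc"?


Comparing "bbcddcddd" and "ccabcbacc" position by position:
  Position 0: 'b' vs 'c' => differ
  Position 1: 'b' vs 'c' => differ
  Position 2: 'c' vs 'a' => differ
  Position 3: 'd' vs 'b' => differ
  Position 4: 'd' vs 'c' => differ
  Position 5: 'c' vs 'b' => differ
  Position 6: 'd' vs 'a' => differ
  Position 7: 'd' vs 'c' => differ
  Position 8: 'd' vs 'c' => differ
Total differences (Hamming distance): 9

9


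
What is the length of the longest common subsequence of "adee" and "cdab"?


LCS of "adee" and "cdab"
DP table:
           c    d    a    b
      0    0    0    0    0
  a   0    0    0    1    1
  d   0    0    1    1    1
  e   0    0    1    1    1
  e   0    0    1    1    1
LCS length = dp[4][4] = 1

1


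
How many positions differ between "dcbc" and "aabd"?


Comparing "dcbc" and "aabd" position by position:
  Position 0: 'd' vs 'a' => DIFFER
  Position 1: 'c' vs 'a' => DIFFER
  Position 2: 'b' vs 'b' => same
  Position 3: 'c' vs 'd' => DIFFER
Positions that differ: 3

3


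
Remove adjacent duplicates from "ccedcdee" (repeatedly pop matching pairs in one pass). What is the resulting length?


Input: ccedcdee
Stack-based adjacent duplicate removal:
  Read 'c': push. Stack: c
  Read 'c': matches stack top 'c' => pop. Stack: (empty)
  Read 'e': push. Stack: e
  Read 'd': push. Stack: ed
  Read 'c': push. Stack: edc
  Read 'd': push. Stack: edcd
  Read 'e': push. Stack: edcde
  Read 'e': matches stack top 'e' => pop. Stack: edcd
Final stack: "edcd" (length 4)

4


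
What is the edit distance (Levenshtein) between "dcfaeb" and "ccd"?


Computing edit distance: "dcfaeb" -> "ccd"
DP table:
           c    c    d
      0    1    2    3
  d   1    1    2    2
  c   2    1    1    2
  f   3    2    2    2
  a   4    3    3    3
  e   5    4    4    4
  b   6    5    5    5
Edit distance = dp[6][3] = 5

5


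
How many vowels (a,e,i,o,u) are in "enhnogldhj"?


Input: enhnogldhj
Checking each character:
  'e' at position 0: vowel (running total: 1)
  'n' at position 1: consonant
  'h' at position 2: consonant
  'n' at position 3: consonant
  'o' at position 4: vowel (running total: 2)
  'g' at position 5: consonant
  'l' at position 6: consonant
  'd' at position 7: consonant
  'h' at position 8: consonant
  'j' at position 9: consonant
Total vowels: 2

2


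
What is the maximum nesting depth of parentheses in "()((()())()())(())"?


Input: "()((()())()())(())"
Tracking depth:
  Position 0 '(': depth becomes 1
  Position 1 ')': depth becomes 0
  Position 2 '(': depth becomes 1
  Position 3 '(': depth becomes 2
  Position 4 '(': depth becomes 3
  Position 5 ')': depth becomes 2
  Position 6 '(': depth becomes 3
  Position 7 ')': depth becomes 2
  Position 8 ')': depth becomes 1
  Position 9 '(': depth becomes 2
  Position 10 ')': depth becomes 1
  Position 11 '(': depth becomes 2
  Position 12 ')': depth becomes 1
  Position 13 ')': depth becomes 0
  Position 14 '(': depth becomes 1
  Position 15 '(': depth becomes 2
  Position 16 ')': depth becomes 1
  Position 17 ')': depth becomes 0
Maximum depth reached: 3

3


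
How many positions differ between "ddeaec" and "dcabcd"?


Comparing "ddeaec" and "dcabcd" position by position:
  Position 0: 'd' vs 'd' => same
  Position 1: 'd' vs 'c' => DIFFER
  Position 2: 'e' vs 'a' => DIFFER
  Position 3: 'a' vs 'b' => DIFFER
  Position 4: 'e' vs 'c' => DIFFER
  Position 5: 'c' vs 'd' => DIFFER
Positions that differ: 5

5


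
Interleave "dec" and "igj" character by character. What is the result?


Interleaving "dec" and "igj":
  Position 0: 'd' from first, 'i' from second => "di"
  Position 1: 'e' from first, 'g' from second => "eg"
  Position 2: 'c' from first, 'j' from second => "cj"
Result: diegcj

diegcj


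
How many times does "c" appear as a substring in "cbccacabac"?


Searching for "c" in "cbccacabac"
Scanning each position:
  Position 0: "c" => MATCH
  Position 1: "b" => no
  Position 2: "c" => MATCH
  Position 3: "c" => MATCH
  Position 4: "a" => no
  Position 5: "c" => MATCH
  Position 6: "a" => no
  Position 7: "b" => no
  Position 8: "a" => no
  Position 9: "c" => MATCH
Total occurrences: 5

5


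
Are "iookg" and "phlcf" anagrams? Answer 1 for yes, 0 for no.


Strings: "iookg", "phlcf"
Sorted first:  gikoo
Sorted second: cfhlp
Differ at position 0: 'g' vs 'c' => not anagrams

0


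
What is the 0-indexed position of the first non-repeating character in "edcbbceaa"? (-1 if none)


Input: edcbbceaa
Character frequencies:
  'a': 2
  'b': 2
  'c': 2
  'd': 1
  'e': 2
Scanning left to right for freq == 1:
  Position 0 ('e'): freq=2, skip
  Position 1 ('d'): unique! => answer = 1

1


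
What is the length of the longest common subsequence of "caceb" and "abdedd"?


LCS of "caceb" and "abdedd"
DP table:
           a    b    d    e    d    d
      0    0    0    0    0    0    0
  c   0    0    0    0    0    0    0
  a   0    1    1    1    1    1    1
  c   0    1    1    1    1    1    1
  e   0    1    1    1    2    2    2
  b   0    1    2    2    2    2    2
LCS length = dp[5][6] = 2

2


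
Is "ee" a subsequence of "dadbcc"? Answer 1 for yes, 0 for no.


Check if "ee" is a subsequence of "dadbcc"
Greedy scan:
  Position 0 ('d'): no match needed
  Position 1 ('a'): no match needed
  Position 2 ('d'): no match needed
  Position 3 ('b'): no match needed
  Position 4 ('c'): no match needed
  Position 5 ('c'): no match needed
Only matched 0/2 characters => not a subsequence

0


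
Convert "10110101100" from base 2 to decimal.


Input: "10110101100" in base 2
Positional expansion:
  Digit '1' (value 1) x 2^10 = 1024
  Digit '0' (value 0) x 2^9 = 0
  Digit '1' (value 1) x 2^8 = 256
  Digit '1' (value 1) x 2^7 = 128
  Digit '0' (value 0) x 2^6 = 0
  Digit '1' (value 1) x 2^5 = 32
  Digit '0' (value 0) x 2^4 = 0
  Digit '1' (value 1) x 2^3 = 8
  Digit '1' (value 1) x 2^2 = 4
  Digit '0' (value 0) x 2^1 = 0
  Digit '0' (value 0) x 2^0 = 0
Sum = 1452

1452


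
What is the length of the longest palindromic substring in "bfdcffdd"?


Input: "bfdcffdd"
Checking substrings for palindromes:
  [4:6] "ff" (len 2) => palindrome
  [6:8] "dd" (len 2) => palindrome
Longest palindromic substring: "ff" with length 2

2


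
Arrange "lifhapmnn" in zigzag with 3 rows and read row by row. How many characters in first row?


Zigzag "lifhapmnn" into 3 rows:
Placing characters:
  'l' => row 0
  'i' => row 1
  'f' => row 2
  'h' => row 1
  'a' => row 0
  'p' => row 1
  'm' => row 2
  'n' => row 1
  'n' => row 0
Rows:
  Row 0: "lan"
  Row 1: "ihpn"
  Row 2: "fm"
First row length: 3

3


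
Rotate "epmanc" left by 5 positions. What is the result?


Input: "epmanc", rotate left by 5
First 5 characters: "epman"
Remaining characters: "c"
Concatenate remaining + first: "c" + "epman" = "cepman"

cepman


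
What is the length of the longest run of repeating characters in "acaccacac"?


Input: "acaccacac"
Scanning for longest run:
  Position 1 ('c'): new char, reset run to 1
  Position 2 ('a'): new char, reset run to 1
  Position 3 ('c'): new char, reset run to 1
  Position 4 ('c'): continues run of 'c', length=2
  Position 5 ('a'): new char, reset run to 1
  Position 6 ('c'): new char, reset run to 1
  Position 7 ('a'): new char, reset run to 1
  Position 8 ('c'): new char, reset run to 1
Longest run: 'c' with length 2

2


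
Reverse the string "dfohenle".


Input: dfohenle
Reading characters right to left:
  Position 7: 'e'
  Position 6: 'l'
  Position 5: 'n'
  Position 4: 'e'
  Position 3: 'h'
  Position 2: 'o'
  Position 1: 'f'
  Position 0: 'd'
Reversed: elnehofd

elnehofd


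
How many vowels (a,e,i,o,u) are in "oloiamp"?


Input: oloiamp
Checking each character:
  'o' at position 0: vowel (running total: 1)
  'l' at position 1: consonant
  'o' at position 2: vowel (running total: 2)
  'i' at position 3: vowel (running total: 3)
  'a' at position 4: vowel (running total: 4)
  'm' at position 5: consonant
  'p' at position 6: consonant
Total vowels: 4

4


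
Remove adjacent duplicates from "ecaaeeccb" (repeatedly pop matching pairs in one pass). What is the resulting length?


Input: ecaaeeccb
Stack-based adjacent duplicate removal:
  Read 'e': push. Stack: e
  Read 'c': push. Stack: ec
  Read 'a': push. Stack: eca
  Read 'a': matches stack top 'a' => pop. Stack: ec
  Read 'e': push. Stack: ece
  Read 'e': matches stack top 'e' => pop. Stack: ec
  Read 'c': matches stack top 'c' => pop. Stack: e
  Read 'c': push. Stack: ec
  Read 'b': push. Stack: ecb
Final stack: "ecb" (length 3)

3


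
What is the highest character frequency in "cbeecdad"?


Input: cbeecdad
Character counts:
  'a': 1
  'b': 1
  'c': 2
  'd': 2
  'e': 2
Maximum frequency: 2

2


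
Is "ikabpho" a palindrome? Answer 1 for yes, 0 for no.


Input: ikabpho
Reversed: ohpbaki
  Compare pos 0 ('i') with pos 6 ('o'): MISMATCH
  Compare pos 1 ('k') with pos 5 ('h'): MISMATCH
  Compare pos 2 ('a') with pos 4 ('p'): MISMATCH
Result: not a palindrome

0


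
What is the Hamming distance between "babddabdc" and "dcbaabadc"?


Comparing "babddabdc" and "dcbaabadc" position by position:
  Position 0: 'b' vs 'd' => differ
  Position 1: 'a' vs 'c' => differ
  Position 2: 'b' vs 'b' => same
  Position 3: 'd' vs 'a' => differ
  Position 4: 'd' vs 'a' => differ
  Position 5: 'a' vs 'b' => differ
  Position 6: 'b' vs 'a' => differ
  Position 7: 'd' vs 'd' => same
  Position 8: 'c' vs 'c' => same
Total differences (Hamming distance): 6

6


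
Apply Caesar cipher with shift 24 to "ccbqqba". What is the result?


Caesar cipher: shift "ccbqqba" by 24
  'c' (pos 2) + 24 = pos 0 = 'a'
  'c' (pos 2) + 24 = pos 0 = 'a'
  'b' (pos 1) + 24 = pos 25 = 'z'
  'q' (pos 16) + 24 = pos 14 = 'o'
  'q' (pos 16) + 24 = pos 14 = 'o'
  'b' (pos 1) + 24 = pos 25 = 'z'
  'a' (pos 0) + 24 = pos 24 = 'y'
Result: aazoozy

aazoozy


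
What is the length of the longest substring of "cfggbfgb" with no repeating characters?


Input: "cfggbfgb"
Sliding window (track last position of each char):
  Position 0 ('c'): window [0,0] length 1 -- new best
  Position 1 ('f'): window [0,1] length 2 -- new best
  Position 2 ('g'): window [0,2] length 3 -- new best
  Position 3 ('g'): repeat (last at 2), move window start to 3
  Position 3 ('g'): window [3,3] length 1
  Position 4 ('b'): window [3,4] length 2
  Position 5 ('f'): window [3,5] length 3
  Position 6 ('g'): repeat (last at 3), move window start to 4
  Position 6 ('g'): window [4,6] length 3
  Position 7 ('b'): repeat (last at 4), move window start to 5
  Position 7 ('b'): window [5,7] length 3
Longest substring with no repeats: "cfg" with length 3

3


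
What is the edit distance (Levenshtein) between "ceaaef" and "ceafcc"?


Computing edit distance: "ceaaef" -> "ceafcc"
DP table:
           c    e    a    f    c    c
      0    1    2    3    4    5    6
  c   1    0    1    2    3    4    5
  e   2    1    0    1    2    3    4
  a   3    2    1    0    1    2    3
  a   4    3    2    1    1    2    3
  e   5    4    3    2    2    2    3
  f   6    5    4    3    2    3    3
Edit distance = dp[6][6] = 3

3


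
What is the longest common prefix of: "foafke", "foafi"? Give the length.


Words: foafke, foafi
  Position 0: all 'f' => match
  Position 1: all 'o' => match
  Position 2: all 'a' => match
  Position 3: all 'f' => match
  Position 4: ('k', 'i') => mismatch, stop
LCP = "foaf" (length 4)

4


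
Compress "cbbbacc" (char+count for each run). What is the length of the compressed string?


Input: cbbbacc
Runs:
  'c' x 1 => "c1"
  'b' x 3 => "b3"
  'a' x 1 => "a1"
  'c' x 2 => "c2"
Compressed: "c1b3a1c2"
Compressed length: 8

8


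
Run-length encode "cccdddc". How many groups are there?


Input: cccdddc
Scanning for consecutive runs:
  Group 1: 'c' x 3 (positions 0-2)
  Group 2: 'd' x 3 (positions 3-5)
  Group 3: 'c' x 1 (positions 6-6)
Total groups: 3

3


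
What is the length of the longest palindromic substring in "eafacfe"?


Input: "eafacfe"
Checking substrings for palindromes:
  [1:4] "afa" (len 3) => palindrome
Longest palindromic substring: "afa" with length 3

3


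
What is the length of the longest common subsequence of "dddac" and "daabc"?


LCS of "dddac" and "daabc"
DP table:
           d    a    a    b    c
      0    0    0    0    0    0
  d   0    1    1    1    1    1
  d   0    1    1    1    1    1
  d   0    1    1    1    1    1
  a   0    1    2    2    2    2
  c   0    1    2    2    2    3
LCS length = dp[5][5] = 3

3


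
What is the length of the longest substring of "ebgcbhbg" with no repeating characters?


Input: "ebgcbhbg"
Sliding window (track last position of each char):
  Position 0 ('e'): window [0,0] length 1 -- new best
  Position 1 ('b'): window [0,1] length 2 -- new best
  Position 2 ('g'): window [0,2] length 3 -- new best
  Position 3 ('c'): window [0,3] length 4 -- new best
  Position 4 ('b'): repeat (last at 1), move window start to 2
  Position 4 ('b'): window [2,4] length 3
  Position 5 ('h'): window [2,5] length 4
  Position 6 ('b'): repeat (last at 4), move window start to 5
  Position 6 ('b'): window [5,6] length 2
  Position 7 ('g'): window [5,7] length 3
Longest substring with no repeats: "ebgc" with length 4

4


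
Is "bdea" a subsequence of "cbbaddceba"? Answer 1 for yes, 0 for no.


Check if "bdea" is a subsequence of "cbbaddceba"
Greedy scan:
  Position 0 ('c'): no match needed
  Position 1 ('b'): matches sub[0] = 'b'
  Position 2 ('b'): no match needed
  Position 3 ('a'): no match needed
  Position 4 ('d'): matches sub[1] = 'd'
  Position 5 ('d'): no match needed
  Position 6 ('c'): no match needed
  Position 7 ('e'): matches sub[2] = 'e'
  Position 8 ('b'): no match needed
  Position 9 ('a'): matches sub[3] = 'a'
All 4 characters matched => is a subsequence

1


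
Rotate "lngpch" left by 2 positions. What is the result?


Input: "lngpch", rotate left by 2
First 2 characters: "ln"
Remaining characters: "gpch"
Concatenate remaining + first: "gpch" + "ln" = "gpchln"

gpchln


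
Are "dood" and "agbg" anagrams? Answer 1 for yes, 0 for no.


Strings: "dood", "agbg"
Sorted first:  ddoo
Sorted second: abgg
Differ at position 0: 'd' vs 'a' => not anagrams

0


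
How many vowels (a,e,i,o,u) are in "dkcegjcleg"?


Input: dkcegjcleg
Checking each character:
  'd' at position 0: consonant
  'k' at position 1: consonant
  'c' at position 2: consonant
  'e' at position 3: vowel (running total: 1)
  'g' at position 4: consonant
  'j' at position 5: consonant
  'c' at position 6: consonant
  'l' at position 7: consonant
  'e' at position 8: vowel (running total: 2)
  'g' at position 9: consonant
Total vowels: 2

2


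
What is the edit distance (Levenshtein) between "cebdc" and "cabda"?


Computing edit distance: "cebdc" -> "cabda"
DP table:
           c    a    b    d    a
      0    1    2    3    4    5
  c   1    0    1    2    3    4
  e   2    1    1    2    3    4
  b   3    2    2    1    2    3
  d   4    3    3    2    1    2
  c   5    4    4    3    2    2
Edit distance = dp[5][5] = 2

2


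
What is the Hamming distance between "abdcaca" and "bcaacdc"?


Comparing "abdcaca" and "bcaacdc" position by position:
  Position 0: 'a' vs 'b' => differ
  Position 1: 'b' vs 'c' => differ
  Position 2: 'd' vs 'a' => differ
  Position 3: 'c' vs 'a' => differ
  Position 4: 'a' vs 'c' => differ
  Position 5: 'c' vs 'd' => differ
  Position 6: 'a' vs 'c' => differ
Total differences (Hamming distance): 7

7


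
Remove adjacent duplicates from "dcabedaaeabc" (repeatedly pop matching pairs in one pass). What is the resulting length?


Input: dcabedaaeabc
Stack-based adjacent duplicate removal:
  Read 'd': push. Stack: d
  Read 'c': push. Stack: dc
  Read 'a': push. Stack: dca
  Read 'b': push. Stack: dcab
  Read 'e': push. Stack: dcabe
  Read 'd': push. Stack: dcabed
  Read 'a': push. Stack: dcabeda
  Read 'a': matches stack top 'a' => pop. Stack: dcabed
  Read 'e': push. Stack: dcabede
  Read 'a': push. Stack: dcabedea
  Read 'b': push. Stack: dcabedeab
  Read 'c': push. Stack: dcabedeabc
Final stack: "dcabedeabc" (length 10)

10


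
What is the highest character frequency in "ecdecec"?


Input: ecdecec
Character counts:
  'c': 3
  'd': 1
  'e': 3
Maximum frequency: 3

3


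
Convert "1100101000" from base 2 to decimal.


Input: "1100101000" in base 2
Positional expansion:
  Digit '1' (value 1) x 2^9 = 512
  Digit '1' (value 1) x 2^8 = 256
  Digit '0' (value 0) x 2^7 = 0
  Digit '0' (value 0) x 2^6 = 0
  Digit '1' (value 1) x 2^5 = 32
  Digit '0' (value 0) x 2^4 = 0
  Digit '1' (value 1) x 2^3 = 8
  Digit '0' (value 0) x 2^2 = 0
  Digit '0' (value 0) x 2^1 = 0
  Digit '0' (value 0) x 2^0 = 0
Sum = 808

808


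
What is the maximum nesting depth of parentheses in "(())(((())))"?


Input: "(())(((())))"
Tracking depth:
  Position 0 '(': depth becomes 1
  Position 1 '(': depth becomes 2
  Position 2 ')': depth becomes 1
  Position 3 ')': depth becomes 0
  Position 4 '(': depth becomes 1
  Position 5 '(': depth becomes 2
  Position 6 '(': depth becomes 3
  Position 7 '(': depth becomes 4
  Position 8 ')': depth becomes 3
  Position 9 ')': depth becomes 2
  Position 10 ')': depth becomes 1
  Position 11 ')': depth becomes 0
Maximum depth reached: 4

4


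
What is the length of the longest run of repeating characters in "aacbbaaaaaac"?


Input: "aacbbaaaaaac"
Scanning for longest run:
  Position 1 ('a'): continues run of 'a', length=2
  Position 2 ('c'): new char, reset run to 1
  Position 3 ('b'): new char, reset run to 1
  Position 4 ('b'): continues run of 'b', length=2
  Position 5 ('a'): new char, reset run to 1
  Position 6 ('a'): continues run of 'a', length=2
  Position 7 ('a'): continues run of 'a', length=3
  Position 8 ('a'): continues run of 'a', length=4
  Position 9 ('a'): continues run of 'a', length=5
  Position 10 ('a'): continues run of 'a', length=6
  Position 11 ('c'): new char, reset run to 1
Longest run: 'a' with length 6

6


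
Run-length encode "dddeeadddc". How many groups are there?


Input: dddeeadddc
Scanning for consecutive runs:
  Group 1: 'd' x 3 (positions 0-2)
  Group 2: 'e' x 2 (positions 3-4)
  Group 3: 'a' x 1 (positions 5-5)
  Group 4: 'd' x 3 (positions 6-8)
  Group 5: 'c' x 1 (positions 9-9)
Total groups: 5

5


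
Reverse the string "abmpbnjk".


Input: abmpbnjk
Reading characters right to left:
  Position 7: 'k'
  Position 6: 'j'
  Position 5: 'n'
  Position 4: 'b'
  Position 3: 'p'
  Position 2: 'm'
  Position 1: 'b'
  Position 0: 'a'
Reversed: kjnbpmba

kjnbpmba


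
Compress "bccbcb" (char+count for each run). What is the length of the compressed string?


Input: bccbcb
Runs:
  'b' x 1 => "b1"
  'c' x 2 => "c2"
  'b' x 1 => "b1"
  'c' x 1 => "c1"
  'b' x 1 => "b1"
Compressed: "b1c2b1c1b1"
Compressed length: 10

10


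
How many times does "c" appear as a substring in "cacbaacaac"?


Searching for "c" in "cacbaacaac"
Scanning each position:
  Position 0: "c" => MATCH
  Position 1: "a" => no
  Position 2: "c" => MATCH
  Position 3: "b" => no
  Position 4: "a" => no
  Position 5: "a" => no
  Position 6: "c" => MATCH
  Position 7: "a" => no
  Position 8: "a" => no
  Position 9: "c" => MATCH
Total occurrences: 4

4


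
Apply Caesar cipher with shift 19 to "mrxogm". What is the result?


Caesar cipher: shift "mrxogm" by 19
  'm' (pos 12) + 19 = pos 5 = 'f'
  'r' (pos 17) + 19 = pos 10 = 'k'
  'x' (pos 23) + 19 = pos 16 = 'q'
  'o' (pos 14) + 19 = pos 7 = 'h'
  'g' (pos 6) + 19 = pos 25 = 'z'
  'm' (pos 12) + 19 = pos 5 = 'f'
Result: fkqhzf

fkqhzf


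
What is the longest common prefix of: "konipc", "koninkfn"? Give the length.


Words: konipc, koninkfn
  Position 0: all 'k' => match
  Position 1: all 'o' => match
  Position 2: all 'n' => match
  Position 3: all 'i' => match
  Position 4: ('p', 'n') => mismatch, stop
LCP = "koni" (length 4)

4


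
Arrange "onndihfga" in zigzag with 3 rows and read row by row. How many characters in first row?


Zigzag "onndihfga" into 3 rows:
Placing characters:
  'o' => row 0
  'n' => row 1
  'n' => row 2
  'd' => row 1
  'i' => row 0
  'h' => row 1
  'f' => row 2
  'g' => row 1
  'a' => row 0
Rows:
  Row 0: "oia"
  Row 1: "ndhg"
  Row 2: "nf"
First row length: 3

3


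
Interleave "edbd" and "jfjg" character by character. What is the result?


Interleaving "edbd" and "jfjg":
  Position 0: 'e' from first, 'j' from second => "ej"
  Position 1: 'd' from first, 'f' from second => "df"
  Position 2: 'b' from first, 'j' from second => "bj"
  Position 3: 'd' from first, 'g' from second => "dg"
Result: ejdfbjdg

ejdfbjdg


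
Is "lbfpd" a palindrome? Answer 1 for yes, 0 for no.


Input: lbfpd
Reversed: dpfbl
  Compare pos 0 ('l') with pos 4 ('d'): MISMATCH
  Compare pos 1 ('b') with pos 3 ('p'): MISMATCH
Result: not a palindrome

0


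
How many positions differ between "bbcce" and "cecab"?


Comparing "bbcce" and "cecab" position by position:
  Position 0: 'b' vs 'c' => DIFFER
  Position 1: 'b' vs 'e' => DIFFER
  Position 2: 'c' vs 'c' => same
  Position 3: 'c' vs 'a' => DIFFER
  Position 4: 'e' vs 'b' => DIFFER
Positions that differ: 4

4


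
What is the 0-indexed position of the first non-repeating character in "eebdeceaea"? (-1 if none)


Input: eebdeceaea
Character frequencies:
  'a': 2
  'b': 1
  'c': 1
  'd': 1
  'e': 5
Scanning left to right for freq == 1:
  Position 0 ('e'): freq=5, skip
  Position 1 ('e'): freq=5, skip
  Position 2 ('b'): unique! => answer = 2

2


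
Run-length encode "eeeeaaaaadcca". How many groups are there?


Input: eeeeaaaaadcca
Scanning for consecutive runs:
  Group 1: 'e' x 4 (positions 0-3)
  Group 2: 'a' x 5 (positions 4-8)
  Group 3: 'd' x 1 (positions 9-9)
  Group 4: 'c' x 2 (positions 10-11)
  Group 5: 'a' x 1 (positions 12-12)
Total groups: 5

5


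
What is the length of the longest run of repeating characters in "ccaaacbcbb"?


Input: "ccaaacbcbb"
Scanning for longest run:
  Position 1 ('c'): continues run of 'c', length=2
  Position 2 ('a'): new char, reset run to 1
  Position 3 ('a'): continues run of 'a', length=2
  Position 4 ('a'): continues run of 'a', length=3
  Position 5 ('c'): new char, reset run to 1
  Position 6 ('b'): new char, reset run to 1
  Position 7 ('c'): new char, reset run to 1
  Position 8 ('b'): new char, reset run to 1
  Position 9 ('b'): continues run of 'b', length=2
Longest run: 'a' with length 3

3


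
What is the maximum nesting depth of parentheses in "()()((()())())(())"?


Input: "()()((()())())(())"
Tracking depth:
  Position 0 '(': depth becomes 1
  Position 1 ')': depth becomes 0
  Position 2 '(': depth becomes 1
  Position 3 ')': depth becomes 0
  Position 4 '(': depth becomes 1
  Position 5 '(': depth becomes 2
  Position 6 '(': depth becomes 3
  Position 7 ')': depth becomes 2
  Position 8 '(': depth becomes 3
  Position 9 ')': depth becomes 2
  Position 10 ')': depth becomes 1
  Position 11 '(': depth becomes 2
  Position 12 ')': depth becomes 1
  Position 13 ')': depth becomes 0
  Position 14 '(': depth becomes 1
  Position 15 '(': depth becomes 2
  Position 16 ')': depth becomes 1
  Position 17 ')': depth becomes 0
Maximum depth reached: 3

3


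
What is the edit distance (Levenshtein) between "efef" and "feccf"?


Computing edit distance: "efef" -> "feccf"
DP table:
           f    e    c    c    f
      0    1    2    3    4    5
  e   1    1    1    2    3    4
  f   2    1    2    2    3    3
  e   3    2    1    2    3    4
  f   4    3    2    2    3    3
Edit distance = dp[4][5] = 3

3


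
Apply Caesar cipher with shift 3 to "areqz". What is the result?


Caesar cipher: shift "areqz" by 3
  'a' (pos 0) + 3 = pos 3 = 'd'
  'r' (pos 17) + 3 = pos 20 = 'u'
  'e' (pos 4) + 3 = pos 7 = 'h'
  'q' (pos 16) + 3 = pos 19 = 't'
  'z' (pos 25) + 3 = pos 2 = 'c'
Result: duhtc

duhtc


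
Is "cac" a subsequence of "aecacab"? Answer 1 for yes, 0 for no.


Check if "cac" is a subsequence of "aecacab"
Greedy scan:
  Position 0 ('a'): no match needed
  Position 1 ('e'): no match needed
  Position 2 ('c'): matches sub[0] = 'c'
  Position 3 ('a'): matches sub[1] = 'a'
  Position 4 ('c'): matches sub[2] = 'c'
  Position 5 ('a'): no match needed
  Position 6 ('b'): no match needed
All 3 characters matched => is a subsequence

1


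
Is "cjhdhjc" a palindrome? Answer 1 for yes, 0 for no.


Input: cjhdhjc
Reversed: cjhdhjc
  Compare pos 0 ('c') with pos 6 ('c'): match
  Compare pos 1 ('j') with pos 5 ('j'): match
  Compare pos 2 ('h') with pos 4 ('h'): match
Result: palindrome

1


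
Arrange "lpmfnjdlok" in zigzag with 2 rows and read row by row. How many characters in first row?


Zigzag "lpmfnjdlok" into 2 rows:
Placing characters:
  'l' => row 0
  'p' => row 1
  'm' => row 0
  'f' => row 1
  'n' => row 0
  'j' => row 1
  'd' => row 0
  'l' => row 1
  'o' => row 0
  'k' => row 1
Rows:
  Row 0: "lmndo"
  Row 1: "pfjlk"
First row length: 5

5


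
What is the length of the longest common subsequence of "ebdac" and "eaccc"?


LCS of "ebdac" and "eaccc"
DP table:
           e    a    c    c    c
      0    0    0    0    0    0
  e   0    1    1    1    1    1
  b   0    1    1    1    1    1
  d   0    1    1    1    1    1
  a   0    1    2    2    2    2
  c   0    1    2    3    3    3
LCS length = dp[5][5] = 3

3


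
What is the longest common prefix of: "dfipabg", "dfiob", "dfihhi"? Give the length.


Words: dfipabg, dfiob, dfihhi
  Position 0: all 'd' => match
  Position 1: all 'f' => match
  Position 2: all 'i' => match
  Position 3: ('p', 'o', 'h') => mismatch, stop
LCP = "dfi" (length 3)

3


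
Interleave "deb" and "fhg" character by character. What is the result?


Interleaving "deb" and "fhg":
  Position 0: 'd' from first, 'f' from second => "df"
  Position 1: 'e' from first, 'h' from second => "eh"
  Position 2: 'b' from first, 'g' from second => "bg"
Result: dfehbg

dfehbg


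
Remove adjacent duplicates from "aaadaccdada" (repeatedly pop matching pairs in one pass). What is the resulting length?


Input: aaadaccdada
Stack-based adjacent duplicate removal:
  Read 'a': push. Stack: a
  Read 'a': matches stack top 'a' => pop. Stack: (empty)
  Read 'a': push. Stack: a
  Read 'd': push. Stack: ad
  Read 'a': push. Stack: ada
  Read 'c': push. Stack: adac
  Read 'c': matches stack top 'c' => pop. Stack: ada
  Read 'd': push. Stack: adad
  Read 'a': push. Stack: adada
  Read 'd': push. Stack: adadad
  Read 'a': push. Stack: adadada
Final stack: "adadada" (length 7)

7


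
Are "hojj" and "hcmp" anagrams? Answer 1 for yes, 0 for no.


Strings: "hojj", "hcmp"
Sorted first:  hjjo
Sorted second: chmp
Differ at position 0: 'h' vs 'c' => not anagrams

0


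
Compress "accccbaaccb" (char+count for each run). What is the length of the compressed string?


Input: accccbaaccb
Runs:
  'a' x 1 => "a1"
  'c' x 4 => "c4"
  'b' x 1 => "b1"
  'a' x 2 => "a2"
  'c' x 2 => "c2"
  'b' x 1 => "b1"
Compressed: "a1c4b1a2c2b1"
Compressed length: 12

12


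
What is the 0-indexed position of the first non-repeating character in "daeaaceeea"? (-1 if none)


Input: daeaaceeea
Character frequencies:
  'a': 4
  'c': 1
  'd': 1
  'e': 4
Scanning left to right for freq == 1:
  Position 0 ('d'): unique! => answer = 0

0


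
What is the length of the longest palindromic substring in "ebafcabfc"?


Input: "ebafcabfc"
Checking substrings for palindromes:
  No multi-char palindromic substrings found
Longest palindromic substring: "e" with length 1

1


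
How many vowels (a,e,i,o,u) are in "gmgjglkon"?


Input: gmgjglkon
Checking each character:
  'g' at position 0: consonant
  'm' at position 1: consonant
  'g' at position 2: consonant
  'j' at position 3: consonant
  'g' at position 4: consonant
  'l' at position 5: consonant
  'k' at position 6: consonant
  'o' at position 7: vowel (running total: 1)
  'n' at position 8: consonant
Total vowels: 1

1


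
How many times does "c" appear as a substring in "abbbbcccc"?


Searching for "c" in "abbbbcccc"
Scanning each position:
  Position 0: "a" => no
  Position 1: "b" => no
  Position 2: "b" => no
  Position 3: "b" => no
  Position 4: "b" => no
  Position 5: "c" => MATCH
  Position 6: "c" => MATCH
  Position 7: "c" => MATCH
  Position 8: "c" => MATCH
Total occurrences: 4

4


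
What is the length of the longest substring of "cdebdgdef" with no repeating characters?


Input: "cdebdgdef"
Sliding window (track last position of each char):
  Position 0 ('c'): window [0,0] length 1 -- new best
  Position 1 ('d'): window [0,1] length 2 -- new best
  Position 2 ('e'): window [0,2] length 3 -- new best
  Position 3 ('b'): window [0,3] length 4 -- new best
  Position 4 ('d'): repeat (last at 1), move window start to 2
  Position 4 ('d'): window [2,4] length 3
  Position 5 ('g'): window [2,5] length 4
  Position 6 ('d'): repeat (last at 4), move window start to 5
  Position 6 ('d'): window [5,6] length 2
  Position 7 ('e'): window [5,7] length 3
  Position 8 ('f'): window [5,8] length 4
Longest substring with no repeats: "cdeb" with length 4

4


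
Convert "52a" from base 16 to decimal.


Input: "52a" in base 16
Positional expansion:
  Digit '5' (value 5) x 16^2 = 1280
  Digit '2' (value 2) x 16^1 = 32
  Digit 'a' (value 10) x 16^0 = 10
Sum = 1322

1322


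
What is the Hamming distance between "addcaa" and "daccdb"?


Comparing "addcaa" and "daccdb" position by position:
  Position 0: 'a' vs 'd' => differ
  Position 1: 'd' vs 'a' => differ
  Position 2: 'd' vs 'c' => differ
  Position 3: 'c' vs 'c' => same
  Position 4: 'a' vs 'd' => differ
  Position 5: 'a' vs 'b' => differ
Total differences (Hamming distance): 5

5


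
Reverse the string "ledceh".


Input: ledceh
Reading characters right to left:
  Position 5: 'h'
  Position 4: 'e'
  Position 3: 'c'
  Position 2: 'd'
  Position 1: 'e'
  Position 0: 'l'
Reversed: hecdel

hecdel


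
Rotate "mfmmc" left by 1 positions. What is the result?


Input: "mfmmc", rotate left by 1
First 1 characters: "m"
Remaining characters: "fmmc"
Concatenate remaining + first: "fmmc" + "m" = "fmmcm"

fmmcm


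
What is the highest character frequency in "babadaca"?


Input: babadaca
Character counts:
  'a': 4
  'b': 2
  'c': 1
  'd': 1
Maximum frequency: 4

4


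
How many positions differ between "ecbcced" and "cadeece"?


Comparing "ecbcced" and "cadeece" position by position:
  Position 0: 'e' vs 'c' => DIFFER
  Position 1: 'c' vs 'a' => DIFFER
  Position 2: 'b' vs 'd' => DIFFER
  Position 3: 'c' vs 'e' => DIFFER
  Position 4: 'c' vs 'e' => DIFFER
  Position 5: 'e' vs 'c' => DIFFER
  Position 6: 'd' vs 'e' => DIFFER
Positions that differ: 7

7


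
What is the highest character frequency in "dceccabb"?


Input: dceccabb
Character counts:
  'a': 1
  'b': 2
  'c': 3
  'd': 1
  'e': 1
Maximum frequency: 3

3


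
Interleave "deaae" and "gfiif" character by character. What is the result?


Interleaving "deaae" and "gfiif":
  Position 0: 'd' from first, 'g' from second => "dg"
  Position 1: 'e' from first, 'f' from second => "ef"
  Position 2: 'a' from first, 'i' from second => "ai"
  Position 3: 'a' from first, 'i' from second => "ai"
  Position 4: 'e' from first, 'f' from second => "ef"
Result: dgefaiaief

dgefaiaief


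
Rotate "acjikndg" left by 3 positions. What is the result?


Input: "acjikndg", rotate left by 3
First 3 characters: "acj"
Remaining characters: "ikndg"
Concatenate remaining + first: "ikndg" + "acj" = "ikndgacj"

ikndgacj


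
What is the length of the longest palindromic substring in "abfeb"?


Input: "abfeb"
Checking substrings for palindromes:
  No multi-char palindromic substrings found
Longest palindromic substring: "a" with length 1

1


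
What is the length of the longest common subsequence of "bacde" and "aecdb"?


LCS of "bacde" and "aecdb"
DP table:
           a    e    c    d    b
      0    0    0    0    0    0
  b   0    0    0    0    0    1
  a   0    1    1    1    1    1
  c   0    1    1    2    2    2
  d   0    1    1    2    3    3
  e   0    1    2    2    3    3
LCS length = dp[5][5] = 3

3


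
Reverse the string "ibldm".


Input: ibldm
Reading characters right to left:
  Position 4: 'm'
  Position 3: 'd'
  Position 2: 'l'
  Position 1: 'b'
  Position 0: 'i'
Reversed: mdlbi

mdlbi


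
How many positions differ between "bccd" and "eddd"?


Comparing "bccd" and "eddd" position by position:
  Position 0: 'b' vs 'e' => DIFFER
  Position 1: 'c' vs 'd' => DIFFER
  Position 2: 'c' vs 'd' => DIFFER
  Position 3: 'd' vs 'd' => same
Positions that differ: 3

3


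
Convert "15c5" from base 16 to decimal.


Input: "15c5" in base 16
Positional expansion:
  Digit '1' (value 1) x 16^3 = 4096
  Digit '5' (value 5) x 16^2 = 1280
  Digit 'c' (value 12) x 16^1 = 192
  Digit '5' (value 5) x 16^0 = 5
Sum = 5573

5573


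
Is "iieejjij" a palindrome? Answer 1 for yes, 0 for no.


Input: iieejjij
Reversed: jijjeeii
  Compare pos 0 ('i') with pos 7 ('j'): MISMATCH
  Compare pos 1 ('i') with pos 6 ('i'): match
  Compare pos 2 ('e') with pos 5 ('j'): MISMATCH
  Compare pos 3 ('e') with pos 4 ('j'): MISMATCH
Result: not a palindrome

0


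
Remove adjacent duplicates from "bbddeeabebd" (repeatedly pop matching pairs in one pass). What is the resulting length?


Input: bbddeeabebd
Stack-based adjacent duplicate removal:
  Read 'b': push. Stack: b
  Read 'b': matches stack top 'b' => pop. Stack: (empty)
  Read 'd': push. Stack: d
  Read 'd': matches stack top 'd' => pop. Stack: (empty)
  Read 'e': push. Stack: e
  Read 'e': matches stack top 'e' => pop. Stack: (empty)
  Read 'a': push. Stack: a
  Read 'b': push. Stack: ab
  Read 'e': push. Stack: abe
  Read 'b': push. Stack: abeb
  Read 'd': push. Stack: abebd
Final stack: "abebd" (length 5)

5


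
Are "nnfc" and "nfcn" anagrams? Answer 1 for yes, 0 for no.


Strings: "nnfc", "nfcn"
Sorted first:  cfnn
Sorted second: cfnn
Sorted forms match => anagrams

1


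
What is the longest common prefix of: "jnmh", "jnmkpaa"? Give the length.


Words: jnmh, jnmkpaa
  Position 0: all 'j' => match
  Position 1: all 'n' => match
  Position 2: all 'm' => match
  Position 3: ('h', 'k') => mismatch, stop
LCP = "jnm" (length 3)

3


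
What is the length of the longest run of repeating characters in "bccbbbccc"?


Input: "bccbbbccc"
Scanning for longest run:
  Position 1 ('c'): new char, reset run to 1
  Position 2 ('c'): continues run of 'c', length=2
  Position 3 ('b'): new char, reset run to 1
  Position 4 ('b'): continues run of 'b', length=2
  Position 5 ('b'): continues run of 'b', length=3
  Position 6 ('c'): new char, reset run to 1
  Position 7 ('c'): continues run of 'c', length=2
  Position 8 ('c'): continues run of 'c', length=3
Longest run: 'b' with length 3

3


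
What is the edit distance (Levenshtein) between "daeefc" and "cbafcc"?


Computing edit distance: "daeefc" -> "cbafcc"
DP table:
           c    b    a    f    c    c
      0    1    2    3    4    5    6
  d   1    1    2    3    4    5    6
  a   2    2    2    2    3    4    5
  e   3    3    3    3    3    4    5
  e   4    4    4    4    4    4    5
  f   5    5    5    5    4    5    5
  c   6    5    6    6    5    4    5
Edit distance = dp[6][6] = 5

5


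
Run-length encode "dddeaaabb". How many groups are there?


Input: dddeaaabb
Scanning for consecutive runs:
  Group 1: 'd' x 3 (positions 0-2)
  Group 2: 'e' x 1 (positions 3-3)
  Group 3: 'a' x 3 (positions 4-6)
  Group 4: 'b' x 2 (positions 7-8)
Total groups: 4

4


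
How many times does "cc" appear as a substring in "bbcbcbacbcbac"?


Searching for "cc" in "bbcbcbacbcbac"
Scanning each position:
  Position 0: "bb" => no
  Position 1: "bc" => no
  Position 2: "cb" => no
  Position 3: "bc" => no
  Position 4: "cb" => no
  Position 5: "ba" => no
  Position 6: "ac" => no
  Position 7: "cb" => no
  Position 8: "bc" => no
  Position 9: "cb" => no
  Position 10: "ba" => no
  Position 11: "ac" => no
Total occurrences: 0

0


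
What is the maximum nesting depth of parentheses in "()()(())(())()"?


Input: "()()(())(())()"
Tracking depth:
  Position 0 '(': depth becomes 1
  Position 1 ')': depth becomes 0
  Position 2 '(': depth becomes 1
  Position 3 ')': depth becomes 0
  Position 4 '(': depth becomes 1
  Position 5 '(': depth becomes 2
  Position 6 ')': depth becomes 1
  Position 7 ')': depth becomes 0
  Position 8 '(': depth becomes 1
  Position 9 '(': depth becomes 2
  Position 10 ')': depth becomes 1
  Position 11 ')': depth becomes 0
  Position 12 '(': depth becomes 1
  Position 13 ')': depth becomes 0
Maximum depth reached: 2

2


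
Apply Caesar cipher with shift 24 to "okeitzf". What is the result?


Caesar cipher: shift "okeitzf" by 24
  'o' (pos 14) + 24 = pos 12 = 'm'
  'k' (pos 10) + 24 = pos 8 = 'i'
  'e' (pos 4) + 24 = pos 2 = 'c'
  'i' (pos 8) + 24 = pos 6 = 'g'
  't' (pos 19) + 24 = pos 17 = 'r'
  'z' (pos 25) + 24 = pos 23 = 'x'
  'f' (pos 5) + 24 = pos 3 = 'd'
Result: micgrxd

micgrxd


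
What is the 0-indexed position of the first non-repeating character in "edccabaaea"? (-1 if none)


Input: edccabaaea
Character frequencies:
  'a': 4
  'b': 1
  'c': 2
  'd': 1
  'e': 2
Scanning left to right for freq == 1:
  Position 0 ('e'): freq=2, skip
  Position 1 ('d'): unique! => answer = 1

1


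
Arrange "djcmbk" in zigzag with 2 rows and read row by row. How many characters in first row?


Zigzag "djcmbk" into 2 rows:
Placing characters:
  'd' => row 0
  'j' => row 1
  'c' => row 0
  'm' => row 1
  'b' => row 0
  'k' => row 1
Rows:
  Row 0: "dcb"
  Row 1: "jmk"
First row length: 3

3
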